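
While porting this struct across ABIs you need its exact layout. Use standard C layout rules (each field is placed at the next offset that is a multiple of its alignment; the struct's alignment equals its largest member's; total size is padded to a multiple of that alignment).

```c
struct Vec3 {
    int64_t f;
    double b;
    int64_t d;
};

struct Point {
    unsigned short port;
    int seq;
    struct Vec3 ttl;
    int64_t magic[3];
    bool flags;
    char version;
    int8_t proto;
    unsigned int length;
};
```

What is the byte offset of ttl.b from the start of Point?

16

Vec3: @0: f [8B, align 8] → 8; @8: b [8B, align 8] → 16; @16: d [8B, align 8] → 24; size 24, align 8
@0: port [2B, align 2] → 2
+2 pad (align 4)
@4: seq [4B, align 4] → 8
@8: ttl [24B, align 8] → 32
within Vec3: b at 8
8 + 8 = 16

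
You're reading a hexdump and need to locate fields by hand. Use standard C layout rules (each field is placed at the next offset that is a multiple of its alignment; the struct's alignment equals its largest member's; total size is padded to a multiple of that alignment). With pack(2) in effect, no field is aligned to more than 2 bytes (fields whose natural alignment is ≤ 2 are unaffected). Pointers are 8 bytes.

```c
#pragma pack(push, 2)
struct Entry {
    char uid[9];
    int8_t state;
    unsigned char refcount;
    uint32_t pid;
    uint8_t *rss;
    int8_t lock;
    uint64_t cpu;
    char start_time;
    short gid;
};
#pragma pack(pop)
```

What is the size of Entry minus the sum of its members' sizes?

0..9  uid  (9B, 1-aligned)
9..10  state  (1B, 1-aligned)
10..11  refcount  (1B, 1-aligned)
11..12  -- padding (1B)
12..16  pid  (4B, 2-aligned)
16..24  rss  (8B, 2-aligned)
24..25  lock  (1B, 1-aligned)
25..26  -- padding (1B)
26..34  cpu  (8B, 2-aligned)
34..35  start_time  (1B, 1-aligned)
35..36  -- padding (1B)
36..38  gid  (2B, 2-aligned)
sizeof = 38, alignof = 2
data bytes 35, size 38 → padding 3

3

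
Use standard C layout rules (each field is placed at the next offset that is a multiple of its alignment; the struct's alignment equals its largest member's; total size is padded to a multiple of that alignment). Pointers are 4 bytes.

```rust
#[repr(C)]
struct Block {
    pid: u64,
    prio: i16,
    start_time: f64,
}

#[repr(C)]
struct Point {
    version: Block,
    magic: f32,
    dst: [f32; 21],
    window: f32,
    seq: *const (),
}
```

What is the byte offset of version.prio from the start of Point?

8

Block: pid at 0 (size 8, align 8) → ends 8; prio at 8 (size 2, align 2) → ends 10; pad 6 to align 8 for start_time; start_time at 16 (size 8, align 8) → ends 24; total 24 bytes, alignment 8
version at 0 (size 24, align 8) → ends 24
within Block: prio at 8
0 + 8 = 8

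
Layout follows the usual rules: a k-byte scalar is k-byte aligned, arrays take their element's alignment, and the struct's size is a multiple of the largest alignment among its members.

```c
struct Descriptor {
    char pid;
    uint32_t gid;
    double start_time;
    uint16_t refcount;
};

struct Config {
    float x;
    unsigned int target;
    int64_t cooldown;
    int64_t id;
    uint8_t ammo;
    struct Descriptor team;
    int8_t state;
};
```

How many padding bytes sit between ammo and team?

7

Descriptor: pid at 0 (size 1, align 1) → ends 1; pad 3 to align 4 for gid; gid at 4 (size 4, align 4) → ends 8; start_time at 8 (size 8, align 8) → ends 16; refcount at 16 (size 2, align 2) → ends 18; tail pad 6 to reach multiple of 8; total 24 bytes, alignment 8
x at 0 (size 4, align 4) → ends 4
target at 4 (size 4, align 4) → ends 8
cooldown at 8 (size 8, align 8) → ends 16
id at 16 (size 8, align 8) → ends 24
ammo at 24 (size 1, align 1) → ends 25
pad 7 to align 8 for team
team at 32 (size 24, align 8) → ends 56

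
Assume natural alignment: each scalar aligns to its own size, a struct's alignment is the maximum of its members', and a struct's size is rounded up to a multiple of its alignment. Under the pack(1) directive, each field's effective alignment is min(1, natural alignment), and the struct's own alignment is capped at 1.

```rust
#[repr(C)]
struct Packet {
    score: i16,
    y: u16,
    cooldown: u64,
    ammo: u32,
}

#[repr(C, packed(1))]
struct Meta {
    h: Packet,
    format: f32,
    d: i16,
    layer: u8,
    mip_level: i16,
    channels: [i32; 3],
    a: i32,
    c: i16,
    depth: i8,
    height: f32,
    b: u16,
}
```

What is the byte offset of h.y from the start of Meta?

Packet: score at 0 (size 2, align 2) → ends 2; y at 2 (size 2, align 2) → ends 4; pad 4 to align 8 for cooldown; cooldown at 8 (size 8, align 8) → ends 16; ammo at 16 (size 4, align 4) → ends 20; tail pad 4 to reach multiple of 8; total 24 bytes, alignment 8
h at 0 (size 24, align 1) → ends 24
within Packet: y at 2
0 + 2 = 2

2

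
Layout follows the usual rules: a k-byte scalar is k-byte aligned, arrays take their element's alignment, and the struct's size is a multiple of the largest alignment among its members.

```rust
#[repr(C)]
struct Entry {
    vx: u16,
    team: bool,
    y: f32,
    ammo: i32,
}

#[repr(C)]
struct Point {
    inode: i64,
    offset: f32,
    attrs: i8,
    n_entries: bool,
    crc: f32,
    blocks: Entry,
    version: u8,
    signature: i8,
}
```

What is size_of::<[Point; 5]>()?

Entry: 0..2  vx  (2B, 2-aligned); 2..3  team  (1B, 1-aligned); 3..4  -- padding (1B); 4..8  y  (4B, 4-aligned); 8..12  ammo  (4B, 4-aligned); sizeof = 12, alignof = 4
0..8  inode  (8B, 8-aligned)
8..12  offset  (4B, 4-aligned)
12..13  attrs  (1B, 1-aligned)
13..14  n_entries  (1B, 1-aligned)
14..16  -- padding (2B)
16..20  crc  (4B, 4-aligned)
20..32  blocks  (12B, 4-aligned)
32..33  version  (1B, 1-aligned)
33..34  signature  (1B, 1-aligned)
34..40  -- tail padding (6B)
sizeof = 40, alignof = 8
array of 5: 5 × 40 = 200

200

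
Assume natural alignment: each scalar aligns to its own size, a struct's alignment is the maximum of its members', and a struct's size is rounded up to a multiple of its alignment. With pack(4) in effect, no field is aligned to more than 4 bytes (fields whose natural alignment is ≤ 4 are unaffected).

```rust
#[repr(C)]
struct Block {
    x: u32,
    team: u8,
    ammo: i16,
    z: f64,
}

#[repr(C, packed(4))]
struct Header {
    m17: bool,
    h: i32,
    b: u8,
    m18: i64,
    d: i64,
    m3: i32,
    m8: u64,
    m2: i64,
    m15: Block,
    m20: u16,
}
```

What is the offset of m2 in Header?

40

Block: x at 0 (size 4, align 4) → ends 4; team at 4 (size 1, align 1) → ends 5; pad 1 to align 2 for ammo; ammo at 6 (size 2, align 2) → ends 8; z at 8 (size 8, align 8) → ends 16; total 16 bytes, alignment 8
m17 at 0 (size 1, align 1) → ends 1
pad 3 to align 4 for h
h at 4 (size 4, align 4) → ends 8
b at 8 (size 1, align 1) → ends 9
pad 3 to align 4 for m18
m18 at 12 (size 8, align 4) → ends 20
d at 20 (size 8, align 4) → ends 28
m3 at 28 (size 4, align 4) → ends 32
m8 at 32 (size 8, align 4) → ends 40
m2 at 40 (size 8, align 4) → ends 48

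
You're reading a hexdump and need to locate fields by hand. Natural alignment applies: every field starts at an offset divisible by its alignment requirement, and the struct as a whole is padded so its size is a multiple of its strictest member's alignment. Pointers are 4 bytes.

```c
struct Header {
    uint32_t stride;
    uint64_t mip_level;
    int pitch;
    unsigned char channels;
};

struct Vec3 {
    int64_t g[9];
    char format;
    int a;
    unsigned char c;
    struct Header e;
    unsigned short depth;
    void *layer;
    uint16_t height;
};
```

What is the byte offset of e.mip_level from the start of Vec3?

96

Header: 0..4  stride  (4B, 4-aligned); 4..8  -- padding (4B); 8..16  mip_level  (8B, 8-aligned); 16..20  pitch  (4B, 4-aligned); 20..21  channels  (1B, 1-aligned); 21..24  -- tail padding (3B); sizeof = 24, alignof = 8
0..72  g  (72B, 8-aligned)
72..73  format  (1B, 1-aligned)
73..76  -- padding (3B)
76..80  a  (4B, 4-aligned)
80..81  c  (1B, 1-aligned)
81..88  -- padding (7B)
88..112  e  (24B, 8-aligned)
within Header: mip_level at 8
88 + 8 = 96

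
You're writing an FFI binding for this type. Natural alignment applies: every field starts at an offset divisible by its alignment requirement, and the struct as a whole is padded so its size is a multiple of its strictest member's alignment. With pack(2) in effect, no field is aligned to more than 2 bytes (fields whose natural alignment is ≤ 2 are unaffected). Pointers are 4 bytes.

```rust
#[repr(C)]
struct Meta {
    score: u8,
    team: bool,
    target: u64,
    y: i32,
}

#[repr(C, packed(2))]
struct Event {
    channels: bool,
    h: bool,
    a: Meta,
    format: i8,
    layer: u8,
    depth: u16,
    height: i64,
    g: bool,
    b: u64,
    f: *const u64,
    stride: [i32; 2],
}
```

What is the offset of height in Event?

30

Meta: 0..1  score  (1B, 1-aligned); 1..2  team  (1B, 1-aligned); 2..8  -- padding (6B); 8..16  target  (8B, 8-aligned); 16..20  y  (4B, 4-aligned); 20..24  -- tail padding (4B); sizeof = 24, alignof = 8
0..1  channels  (1B, 1-aligned)
1..2  h  (1B, 1-aligned)
2..26  a  (24B, 2-aligned)
26..27  format  (1B, 1-aligned)
27..28  layer  (1B, 1-aligned)
28..30  depth  (2B, 2-aligned)
30..38  height  (8B, 2-aligned)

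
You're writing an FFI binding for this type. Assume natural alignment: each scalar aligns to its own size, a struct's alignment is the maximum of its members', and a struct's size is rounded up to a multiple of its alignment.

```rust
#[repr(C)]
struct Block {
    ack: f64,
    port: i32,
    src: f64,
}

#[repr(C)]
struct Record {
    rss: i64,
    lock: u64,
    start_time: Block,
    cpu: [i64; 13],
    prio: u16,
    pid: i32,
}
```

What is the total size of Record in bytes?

152 bytes

Block: @0: ack [8B, align 8] → 8; @8: port [4B, align 4] → 12; +4 pad (align 8); @16: src [8B, align 8] → 24; size 24, align 8
@0: rss [8B, align 8] → 8
@8: lock [8B, align 8] → 16
@16: start_time [24B, align 8] → 40
@40: cpu [104B, align 8] → 144
@144: prio [2B, align 2] → 146
+2 pad (align 4)
@148: pid [4B, align 4] → 152
size 152, align 8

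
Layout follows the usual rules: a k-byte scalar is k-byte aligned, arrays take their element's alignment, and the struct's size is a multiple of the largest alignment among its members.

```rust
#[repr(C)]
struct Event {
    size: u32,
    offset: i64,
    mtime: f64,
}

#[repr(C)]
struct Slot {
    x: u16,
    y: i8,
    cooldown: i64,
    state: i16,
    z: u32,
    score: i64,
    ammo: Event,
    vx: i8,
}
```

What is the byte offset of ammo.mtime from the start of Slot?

48

Event: @0: size [4B, align 4] → 4; +4 pad (align 8); @8: offset [8B, align 8] → 16; @16: mtime [8B, align 8] → 24; size 24, align 8
@0: x [2B, align 2] → 2
@2: y [1B, align 1] → 3
+5 pad (align 8)
@8: cooldown [8B, align 8] → 16
@16: state [2B, align 2] → 18
+2 pad (align 4)
@20: z [4B, align 4] → 24
@24: score [8B, align 8] → 32
@32: ammo [24B, align 8] → 56
within Event: mtime at 16
32 + 16 = 48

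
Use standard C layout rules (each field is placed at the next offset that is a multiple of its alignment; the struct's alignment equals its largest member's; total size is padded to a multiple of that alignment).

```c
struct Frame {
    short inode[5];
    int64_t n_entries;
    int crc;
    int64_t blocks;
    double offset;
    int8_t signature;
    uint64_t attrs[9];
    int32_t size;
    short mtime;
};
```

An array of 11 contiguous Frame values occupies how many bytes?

@0: inode [10B, align 2] → 10
+6 pad (align 8)
@16: n_entries [8B, align 8] → 24
@24: crc [4B, align 4] → 28
+4 pad (align 8)
@32: blocks [8B, align 8] → 40
@40: offset [8B, align 8] → 48
@48: signature [1B, align 1] → 49
+7 pad (align 8)
@56: attrs [72B, align 8] → 128
@128: size [4B, align 4] → 132
@132: mtime [2B, align 2] → 134
+2 tail pad (align 8)
size 136, align 8
array of 11: 11 × 136 = 1496

1496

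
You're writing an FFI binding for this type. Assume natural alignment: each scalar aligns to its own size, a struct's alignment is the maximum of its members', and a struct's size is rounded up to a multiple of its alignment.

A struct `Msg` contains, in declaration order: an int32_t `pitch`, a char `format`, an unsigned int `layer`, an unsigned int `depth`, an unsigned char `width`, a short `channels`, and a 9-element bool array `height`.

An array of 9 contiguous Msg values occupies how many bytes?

pitch at 0 (size 4, align 4) → ends 4
format at 4 (size 1, align 1) → ends 5
pad 3 to align 4 for layer
layer at 8 (size 4, align 4) → ends 12
depth at 12 (size 4, align 4) → ends 16
width at 16 (size 1, align 1) → ends 17
pad 1 to align 2 for channels
channels at 18 (size 2, align 2) → ends 20
height at 20 (size 9, align 1) → ends 29
tail pad 3 to reach multiple of 4
total 32 bytes, alignment 4
array of 9: 9 × 32 = 288

288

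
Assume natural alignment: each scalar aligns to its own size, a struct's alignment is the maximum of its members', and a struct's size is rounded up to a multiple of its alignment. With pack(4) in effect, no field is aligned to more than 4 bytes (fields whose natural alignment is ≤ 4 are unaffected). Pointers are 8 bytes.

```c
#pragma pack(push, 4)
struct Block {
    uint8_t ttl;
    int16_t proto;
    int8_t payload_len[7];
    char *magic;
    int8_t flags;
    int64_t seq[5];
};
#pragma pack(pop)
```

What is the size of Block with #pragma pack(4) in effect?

0..1  ttl  (1B, 1-aligned)
1..2  -- padding (1B)
2..4  proto  (2B, 2-aligned)
4..11  payload_len  (7B, 1-aligned)
11..12  -- padding (1B)
12..20  magic  (8B, 4-aligned)
20..21  flags  (1B, 1-aligned)
21..24  -- padding (3B)
24..64  seq  (40B, 4-aligned)
sizeof = 64, alignof = 4

64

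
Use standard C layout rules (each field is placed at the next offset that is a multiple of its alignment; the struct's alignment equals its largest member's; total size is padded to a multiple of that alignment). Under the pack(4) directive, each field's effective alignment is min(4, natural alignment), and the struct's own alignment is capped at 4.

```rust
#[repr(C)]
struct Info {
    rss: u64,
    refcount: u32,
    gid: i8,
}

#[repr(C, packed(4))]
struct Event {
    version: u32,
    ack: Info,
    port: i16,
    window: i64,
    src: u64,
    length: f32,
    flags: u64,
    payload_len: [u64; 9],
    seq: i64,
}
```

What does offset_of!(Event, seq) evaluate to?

124

Info: 0..8  rss  (8B, 8-aligned); 8..12  refcount  (4B, 4-aligned); 12..13  gid  (1B, 1-aligned); 13..16  -- tail padding (3B); sizeof = 16, alignof = 8
0..4  version  (4B, 4-aligned)
4..20  ack  (16B, 4-aligned)
20..22  port  (2B, 2-aligned)
22..24  -- padding (2B)
24..32  window  (8B, 4-aligned)
32..40  src  (8B, 4-aligned)
40..44  length  (4B, 4-aligned)
44..52  flags  (8B, 4-aligned)
52..124  payload_len  (72B, 4-aligned)
124..132  seq  (8B, 4-aligned)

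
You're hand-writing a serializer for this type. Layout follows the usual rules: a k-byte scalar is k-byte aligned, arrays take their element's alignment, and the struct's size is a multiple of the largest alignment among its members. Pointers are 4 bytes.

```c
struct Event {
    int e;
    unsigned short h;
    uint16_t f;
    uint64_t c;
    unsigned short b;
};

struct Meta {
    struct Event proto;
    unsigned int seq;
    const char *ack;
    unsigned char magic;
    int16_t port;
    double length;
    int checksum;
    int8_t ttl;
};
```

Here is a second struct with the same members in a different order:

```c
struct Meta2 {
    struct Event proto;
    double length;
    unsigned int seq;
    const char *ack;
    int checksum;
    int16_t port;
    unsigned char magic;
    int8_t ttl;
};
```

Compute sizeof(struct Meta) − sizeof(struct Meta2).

8

Event: 0..4  e  (4B, 4-aligned); 4..6  h  (2B, 2-aligned); 6..8  f  (2B, 2-aligned); 8..16  c  (8B, 8-aligned); 16..18  b  (2B, 2-aligned); 18..24  -- tail padding (6B); sizeof = 24, alignof = 8
0..24  proto  (24B, 8-aligned)
24..28  seq  (4B, 4-aligned)
28..32  ack  (4B, 4-aligned)
32..33  magic  (1B, 1-aligned)
33..34  -- padding (1B)
34..36  port  (2B, 2-aligned)
36..40  -- padding (4B)
40..48  length  (8B, 8-aligned)
48..52  checksum  (4B, 4-aligned)
52..53  ttl  (1B, 1-aligned)
53..56  -- tail padding (3B)
sizeof = 56, alignof = 8
— Meta2 —
0..24  proto  (24B, 8-aligned)
24..32  length  (8B, 8-aligned)
32..36  seq  (4B, 4-aligned)
36..40  ack  (4B, 4-aligned)
40..44  checksum  (4B, 4-aligned)
44..46  port  (2B, 2-aligned)
46..47  magic  (1B, 1-aligned)
47..48  ttl  (1B, 1-aligned)
sizeof = 48, alignof = 8
56 − 48 = 8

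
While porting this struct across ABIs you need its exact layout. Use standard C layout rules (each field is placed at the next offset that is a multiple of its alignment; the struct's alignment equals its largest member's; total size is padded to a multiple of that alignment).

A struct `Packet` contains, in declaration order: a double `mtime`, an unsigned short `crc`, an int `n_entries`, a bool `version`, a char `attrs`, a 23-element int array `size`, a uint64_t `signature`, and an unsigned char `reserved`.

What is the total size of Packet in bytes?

0..8  mtime  (8B, 8-aligned)
8..10  crc  (2B, 2-aligned)
10..12  -- padding (2B)
12..16  n_entries  (4B, 4-aligned)
16..17  version  (1B, 1-aligned)
17..18  attrs  (1B, 1-aligned)
18..20  -- padding (2B)
20..112  size  (92B, 4-aligned)
112..120  signature  (8B, 8-aligned)
120..121  reserved  (1B, 1-aligned)
121..128  -- tail padding (7B)
sizeof = 128, alignof = 8

128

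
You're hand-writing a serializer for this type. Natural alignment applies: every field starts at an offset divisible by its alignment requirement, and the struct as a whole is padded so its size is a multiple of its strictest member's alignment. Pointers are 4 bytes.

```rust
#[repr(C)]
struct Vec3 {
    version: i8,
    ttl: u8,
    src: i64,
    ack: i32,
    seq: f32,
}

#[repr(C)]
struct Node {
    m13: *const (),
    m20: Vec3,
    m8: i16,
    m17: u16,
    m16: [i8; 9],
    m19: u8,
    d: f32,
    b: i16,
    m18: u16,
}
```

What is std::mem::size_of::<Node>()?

56 bytes

Vec3: version at 0 (size 1, align 1) → ends 1; ttl at 1 (size 1, align 1) → ends 2; pad 6 to align 8 for src; src at 8 (size 8, align 8) → ends 16; ack at 16 (size 4, align 4) → ends 20; seq at 20 (size 4, align 4) → ends 24; total 24 bytes, alignment 8
m13 at 0 (size 4, align 4) → ends 4
pad 4 to align 8 for m20
m20 at 8 (size 24, align 8) → ends 32
m8 at 32 (size 2, align 2) → ends 34
m17 at 34 (size 2, align 2) → ends 36
m16 at 36 (size 9, align 1) → ends 45
m19 at 45 (size 1, align 1) → ends 46
pad 2 to align 4 for d
d at 48 (size 4, align 4) → ends 52
b at 52 (size 2, align 2) → ends 54
m18 at 54 (size 2, align 2) → ends 56
total 56 bytes, alignment 8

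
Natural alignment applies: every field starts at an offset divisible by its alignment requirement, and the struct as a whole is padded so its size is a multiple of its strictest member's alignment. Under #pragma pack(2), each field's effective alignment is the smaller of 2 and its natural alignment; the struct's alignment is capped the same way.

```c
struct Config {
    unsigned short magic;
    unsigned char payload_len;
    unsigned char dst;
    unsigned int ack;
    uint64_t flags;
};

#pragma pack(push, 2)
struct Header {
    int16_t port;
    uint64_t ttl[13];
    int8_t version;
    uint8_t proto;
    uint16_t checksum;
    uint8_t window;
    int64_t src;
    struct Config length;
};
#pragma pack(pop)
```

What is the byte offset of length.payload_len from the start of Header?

122

Config: magic at 0 (size 2, align 2) → ends 2; payload_len at 2 (size 1, align 1) → ends 3; dst at 3 (size 1, align 1) → ends 4; ack at 4 (size 4, align 4) → ends 8; flags at 8 (size 8, align 8) → ends 16; total 16 bytes, alignment 8
port at 0 (size 2, align 2) → ends 2
ttl at 2 (size 104, align 2) → ends 106
version at 106 (size 1, align 1) → ends 107
proto at 107 (size 1, align 1) → ends 108
checksum at 108 (size 2, align 2) → ends 110
window at 110 (size 1, align 1) → ends 111
pad 1 to align 2 for src
src at 112 (size 8, align 2) → ends 120
length at 120 (size 16, align 2) → ends 136
within Config: payload_len at 2
120 + 2 = 122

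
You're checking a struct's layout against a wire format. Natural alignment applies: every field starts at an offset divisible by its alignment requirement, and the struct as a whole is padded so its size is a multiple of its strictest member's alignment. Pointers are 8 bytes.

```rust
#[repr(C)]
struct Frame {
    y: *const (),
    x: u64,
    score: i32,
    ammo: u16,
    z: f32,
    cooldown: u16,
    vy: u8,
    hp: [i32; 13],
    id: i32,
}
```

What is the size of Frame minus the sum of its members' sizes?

3

0..8  y  (8B, 8-aligned)
8..16  x  (8B, 8-aligned)
16..20  score  (4B, 4-aligned)
20..22  ammo  (2B, 2-aligned)
22..24  -- padding (2B)
24..28  z  (4B, 4-aligned)
28..30  cooldown  (2B, 2-aligned)
30..31  vy  (1B, 1-aligned)
31..32  -- padding (1B)
32..84  hp  (52B, 4-aligned)
84..88  id  (4B, 4-aligned)
sizeof = 88, alignof = 8
data bytes 85, size 88 → padding 3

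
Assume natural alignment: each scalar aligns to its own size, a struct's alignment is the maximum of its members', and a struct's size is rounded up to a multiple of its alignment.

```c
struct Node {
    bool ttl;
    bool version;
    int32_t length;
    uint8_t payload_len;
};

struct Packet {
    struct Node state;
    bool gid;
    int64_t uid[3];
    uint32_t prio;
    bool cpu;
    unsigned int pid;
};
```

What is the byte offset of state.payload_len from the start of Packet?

Node: @0: ttl [1B, align 1] → 1; @1: version [1B, align 1] → 2; +2 pad (align 4); @4: length [4B, align 4] → 8; @8: payload_len [1B, align 1] → 9; +3 tail pad (align 4); size 12, align 4
@0: state [12B, align 4] → 12
within Node: payload_len at 8
0 + 8 = 8

8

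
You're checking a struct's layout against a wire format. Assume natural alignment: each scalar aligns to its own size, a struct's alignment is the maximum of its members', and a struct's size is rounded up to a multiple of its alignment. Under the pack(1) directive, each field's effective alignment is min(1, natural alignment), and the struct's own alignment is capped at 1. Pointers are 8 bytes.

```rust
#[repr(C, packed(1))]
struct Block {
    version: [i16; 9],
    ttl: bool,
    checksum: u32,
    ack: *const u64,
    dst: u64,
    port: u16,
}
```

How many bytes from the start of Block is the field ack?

version at 0 (size 18, align 1) → ends 18
ttl at 18 (size 1, align 1) → ends 19
checksum at 19 (size 4, align 1) → ends 23
ack at 23 (size 8, align 1) → ends 31

23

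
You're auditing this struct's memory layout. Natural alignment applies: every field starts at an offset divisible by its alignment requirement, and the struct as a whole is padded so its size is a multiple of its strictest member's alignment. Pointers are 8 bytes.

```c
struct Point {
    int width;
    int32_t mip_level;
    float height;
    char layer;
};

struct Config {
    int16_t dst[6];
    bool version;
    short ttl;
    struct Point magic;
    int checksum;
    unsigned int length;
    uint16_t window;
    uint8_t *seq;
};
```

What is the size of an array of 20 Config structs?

Point: @0: width [4B, align 4] → 4; @4: mip_level [4B, align 4] → 8; @8: height [4B, align 4] → 12; @12: layer [1B, align 1] → 13; +3 tail pad (align 4); size 16, align 4
@0: dst [12B, align 2] → 12
@12: version [1B, align 1] → 13
+1 pad (align 2)
@14: ttl [2B, align 2] → 16
@16: magic [16B, align 4] → 32
@32: checksum [4B, align 4] → 36
@36: length [4B, align 4] → 40
@40: window [2B, align 2] → 42
+6 pad (align 8)
@48: seq [8B, align 8] → 56
size 56, align 8
array of 20: 20 × 56 = 1120

1120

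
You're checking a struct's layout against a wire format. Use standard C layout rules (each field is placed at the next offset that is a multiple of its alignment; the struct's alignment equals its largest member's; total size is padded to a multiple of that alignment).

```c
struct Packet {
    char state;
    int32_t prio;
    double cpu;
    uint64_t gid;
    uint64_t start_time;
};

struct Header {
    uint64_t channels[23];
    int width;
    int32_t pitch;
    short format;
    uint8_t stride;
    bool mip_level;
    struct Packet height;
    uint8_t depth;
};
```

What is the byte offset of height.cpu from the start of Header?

208

Packet: 0..1  state  (1B, 1-aligned); 1..4  -- padding (3B); 4..8  prio  (4B, 4-aligned); 8..16  cpu  (8B, 8-aligned); 16..24  gid  (8B, 8-aligned); 24..32  start_time  (8B, 8-aligned); sizeof = 32, alignof = 8
0..184  channels  (184B, 8-aligned)
184..188  width  (4B, 4-aligned)
188..192  pitch  (4B, 4-aligned)
192..194  format  (2B, 2-aligned)
194..195  stride  (1B, 1-aligned)
195..196  mip_level  (1B, 1-aligned)
196..200  -- padding (4B)
200..232  height  (32B, 8-aligned)
within Packet: cpu at 8
200 + 8 = 208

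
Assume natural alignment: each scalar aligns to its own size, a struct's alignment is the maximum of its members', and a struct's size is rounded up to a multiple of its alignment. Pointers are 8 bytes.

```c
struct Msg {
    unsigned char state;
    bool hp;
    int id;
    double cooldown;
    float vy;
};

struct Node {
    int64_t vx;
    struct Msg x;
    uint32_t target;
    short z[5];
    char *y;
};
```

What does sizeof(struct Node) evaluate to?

56

Msg: @0: state [1B, align 1] → 1; @1: hp [1B, align 1] → 2; +2 pad (align 4); @4: id [4B, align 4] → 8; @8: cooldown [8B, align 8] → 16; @16: vy [4B, align 4] → 20; +4 tail pad (align 8); size 24, align 8
@0: vx [8B, align 8] → 8
@8: x [24B, align 8] → 32
@32: target [4B, align 4] → 36
@36: z [10B, align 2] → 46
+2 pad (align 8)
@48: y [8B, align 8] → 56
size 56, align 8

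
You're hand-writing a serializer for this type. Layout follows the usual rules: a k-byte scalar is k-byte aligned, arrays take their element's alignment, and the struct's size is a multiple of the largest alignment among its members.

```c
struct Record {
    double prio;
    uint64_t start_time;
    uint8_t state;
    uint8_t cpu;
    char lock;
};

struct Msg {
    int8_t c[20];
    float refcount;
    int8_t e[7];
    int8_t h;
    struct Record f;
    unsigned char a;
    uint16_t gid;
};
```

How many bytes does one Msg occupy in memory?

Record: prio at 0 (size 8, align 8) → ends 8; start_time at 8 (size 8, align 8) → ends 16; state at 16 (size 1, align 1) → ends 17; cpu at 17 (size 1, align 1) → ends 18; lock at 18 (size 1, align 1) → ends 19; tail pad 5 to reach multiple of 8; total 24 bytes, alignment 8
c at 0 (size 20, align 1) → ends 20
refcount at 20 (size 4, align 4) → ends 24
e at 24 (size 7, align 1) → ends 31
h at 31 (size 1, align 1) → ends 32
f at 32 (size 24, align 8) → ends 56
a at 56 (size 1, align 1) → ends 57
pad 1 to align 2 for gid
gid at 58 (size 2, align 2) → ends 60
tail pad 4 to reach multiple of 8
total 64 bytes, alignment 8

64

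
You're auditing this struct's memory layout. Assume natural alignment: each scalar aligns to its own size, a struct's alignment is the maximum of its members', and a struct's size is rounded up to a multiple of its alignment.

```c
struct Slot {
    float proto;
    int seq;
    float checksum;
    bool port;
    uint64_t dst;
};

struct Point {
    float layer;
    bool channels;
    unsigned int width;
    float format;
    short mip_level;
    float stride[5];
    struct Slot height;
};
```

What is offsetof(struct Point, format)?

12

Slot: @0: proto [4B, align 4] → 4; @4: seq [4B, align 4] → 8; @8: checksum [4B, align 4] → 12; @12: port [1B, align 1] → 13; +3 pad (align 8); @16: dst [8B, align 8] → 24; size 24, align 8
@0: layer [4B, align 4] → 4
@4: channels [1B, align 1] → 5
+3 pad (align 4)
@8: width [4B, align 4] → 12
@12: format [4B, align 4] → 16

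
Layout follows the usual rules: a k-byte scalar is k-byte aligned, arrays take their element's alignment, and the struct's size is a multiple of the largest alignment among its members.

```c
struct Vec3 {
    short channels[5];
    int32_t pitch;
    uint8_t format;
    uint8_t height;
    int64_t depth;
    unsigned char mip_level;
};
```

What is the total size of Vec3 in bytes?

channels at 0 (size 10, align 2) → ends 10
pad 2 to align 4 for pitch
pitch at 12 (size 4, align 4) → ends 16
format at 16 (size 1, align 1) → ends 17
height at 17 (size 1, align 1) → ends 18
pad 6 to align 8 for depth
depth at 24 (size 8, align 8) → ends 32
mip_level at 32 (size 1, align 1) → ends 33
tail pad 7 to reach multiple of 8
total 40 bytes, alignment 8

40 bytes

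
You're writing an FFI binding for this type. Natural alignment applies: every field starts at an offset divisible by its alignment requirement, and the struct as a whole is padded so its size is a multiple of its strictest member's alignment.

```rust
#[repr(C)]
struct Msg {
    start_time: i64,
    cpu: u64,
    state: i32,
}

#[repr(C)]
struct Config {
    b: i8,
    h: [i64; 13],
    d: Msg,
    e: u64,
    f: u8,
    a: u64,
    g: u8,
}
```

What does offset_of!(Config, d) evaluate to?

112

Msg: @0: start_time [8B, align 8] → 8; @8: cpu [8B, align 8] → 16; @16: state [4B, align 4] → 20; +4 tail pad (align 8); size 24, align 8
@0: b [1B, align 1] → 1
+7 pad (align 8)
@8: h [104B, align 8] → 112
@112: d [24B, align 8] → 136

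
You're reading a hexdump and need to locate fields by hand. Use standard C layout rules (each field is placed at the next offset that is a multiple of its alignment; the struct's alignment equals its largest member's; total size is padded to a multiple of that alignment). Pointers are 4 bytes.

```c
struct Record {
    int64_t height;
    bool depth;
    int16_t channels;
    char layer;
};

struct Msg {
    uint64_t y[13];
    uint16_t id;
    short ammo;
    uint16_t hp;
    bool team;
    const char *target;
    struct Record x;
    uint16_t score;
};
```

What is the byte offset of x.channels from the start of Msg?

Record: @0: height [8B, align 8] → 8; @8: depth [1B, align 1] → 9; +1 pad (align 2); @10: channels [2B, align 2] → 12; @12: layer [1B, align 1] → 13; +3 tail pad (align 8); size 16, align 8
@0: y [104B, align 8] → 104
@104: id [2B, align 2] → 106
@106: ammo [2B, align 2] → 108
@108: hp [2B, align 2] → 110
@110: team [1B, align 1] → 111
+1 pad (align 4)
@112: target [4B, align 4] → 116
+4 pad (align 8)
@120: x [16B, align 8] → 136
within Record: channels at 10
120 + 10 = 130

130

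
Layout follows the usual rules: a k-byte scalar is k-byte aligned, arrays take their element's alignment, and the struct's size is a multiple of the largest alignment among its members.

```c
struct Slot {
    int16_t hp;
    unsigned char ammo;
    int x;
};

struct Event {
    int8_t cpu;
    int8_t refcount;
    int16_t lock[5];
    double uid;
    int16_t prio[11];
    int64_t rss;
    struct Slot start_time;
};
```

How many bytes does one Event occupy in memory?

Slot: @0: hp [2B, align 2] → 2; @2: ammo [1B, align 1] → 3; +1 pad (align 4); @4: x [4B, align 4] → 8; size 8, align 4
@0: cpu [1B, align 1] → 1
@1: refcount [1B, align 1] → 2
@2: lock [10B, align 2] → 12
+4 pad (align 8)
@16: uid [8B, align 8] → 24
@24: prio [22B, align 2] → 46
+2 pad (align 8)
@48: rss [8B, align 8] → 56
@56: start_time [8B, align 4] → 64
size 64, align 8

64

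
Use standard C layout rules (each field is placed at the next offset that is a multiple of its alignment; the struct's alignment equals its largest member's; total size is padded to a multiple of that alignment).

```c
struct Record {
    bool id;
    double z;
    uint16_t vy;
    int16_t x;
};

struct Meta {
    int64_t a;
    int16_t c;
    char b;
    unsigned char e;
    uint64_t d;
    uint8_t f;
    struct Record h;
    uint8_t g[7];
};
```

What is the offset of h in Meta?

32

Record: @0: id [1B, align 1] → 1; +7 pad (align 8); @8: z [8B, align 8] → 16; @16: vy [2B, align 2] → 18; @18: x [2B, align 2] → 20; +4 tail pad (align 8); size 24, align 8
@0: a [8B, align 8] → 8
@8: c [2B, align 2] → 10
@10: b [1B, align 1] → 11
@11: e [1B, align 1] → 12
+4 pad (align 8)
@16: d [8B, align 8] → 24
@24: f [1B, align 1] → 25
+7 pad (align 8)
@32: h [24B, align 8] → 56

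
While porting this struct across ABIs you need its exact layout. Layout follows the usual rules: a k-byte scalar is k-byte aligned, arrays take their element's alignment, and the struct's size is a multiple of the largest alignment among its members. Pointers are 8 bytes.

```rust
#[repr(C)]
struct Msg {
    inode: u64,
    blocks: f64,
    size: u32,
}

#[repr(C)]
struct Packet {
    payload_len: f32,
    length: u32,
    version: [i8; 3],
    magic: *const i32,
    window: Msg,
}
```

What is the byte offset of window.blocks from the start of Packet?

Msg: 0..8  inode  (8B, 8-aligned); 8..16  blocks  (8B, 8-aligned); 16..20  size  (4B, 4-aligned); 20..24  -- tail padding (4B); sizeof = 24, alignof = 8
0..4  payload_len  (4B, 4-aligned)
4..8  length  (4B, 4-aligned)
8..11  version  (3B, 1-aligned)
11..16  -- padding (5B)
16..24  magic  (8B, 8-aligned)
24..48  window  (24B, 8-aligned)
within Msg: blocks at 8
24 + 8 = 32

32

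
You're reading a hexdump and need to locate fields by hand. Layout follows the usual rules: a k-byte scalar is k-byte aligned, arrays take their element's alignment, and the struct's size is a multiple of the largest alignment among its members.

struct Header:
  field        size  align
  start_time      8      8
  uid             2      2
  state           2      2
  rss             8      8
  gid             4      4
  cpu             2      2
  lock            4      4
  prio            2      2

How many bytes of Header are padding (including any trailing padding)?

@0: start_time [8B, align 8] → 8
@8: uid [2B, align 2] → 10
@10: state [2B, align 2] → 12
+4 pad (align 8)
@16: rss [8B, align 8] → 24
@24: gid [4B, align 4] → 28
@28: cpu [2B, align 2] → 30
+2 pad (align 4)
@32: lock [4B, align 4] → 36
@36: prio [2B, align 2] → 38
+2 tail pad (align 8)
size 40, align 8
data bytes 32, size 40 → padding 8

8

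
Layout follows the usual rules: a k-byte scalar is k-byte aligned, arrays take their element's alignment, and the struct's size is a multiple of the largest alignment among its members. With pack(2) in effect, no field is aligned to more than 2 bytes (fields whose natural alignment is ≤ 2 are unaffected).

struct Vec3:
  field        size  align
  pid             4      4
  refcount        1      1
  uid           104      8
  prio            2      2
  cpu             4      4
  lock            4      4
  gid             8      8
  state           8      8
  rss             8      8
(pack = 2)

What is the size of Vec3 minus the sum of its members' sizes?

pid at 0 (size 4, align 2) → ends 4
refcount at 4 (size 1, align 1) → ends 5
pad 1 to align 2 for uid
uid at 6 (size 104, align 2) → ends 110
prio at 110 (size 2, align 2) → ends 112
cpu at 112 (size 4, align 2) → ends 116
lock at 116 (size 4, align 2) → ends 120
gid at 120 (size 8, align 2) → ends 128
state at 128 (size 8, align 2) → ends 136
rss at 136 (size 8, align 2) → ends 144
total 144 bytes, alignment 2
data bytes 143, size 144 → padding 1

1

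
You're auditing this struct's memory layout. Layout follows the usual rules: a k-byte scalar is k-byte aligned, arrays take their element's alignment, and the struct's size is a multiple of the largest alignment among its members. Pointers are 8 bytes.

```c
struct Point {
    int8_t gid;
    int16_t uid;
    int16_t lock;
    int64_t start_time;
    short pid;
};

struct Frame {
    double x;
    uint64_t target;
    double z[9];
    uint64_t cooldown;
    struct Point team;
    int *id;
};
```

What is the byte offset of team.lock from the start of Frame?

Point: gid at 0 (size 1, align 1) → ends 1; pad 1 to align 2 for uid; uid at 2 (size 2, align 2) → ends 4; lock at 4 (size 2, align 2) → ends 6; pad 2 to align 8 for start_time; start_time at 8 (size 8, align 8) → ends 16; pid at 16 (size 2, align 2) → ends 18; tail pad 6 to reach multiple of 8; total 24 bytes, alignment 8
x at 0 (size 8, align 8) → ends 8
target at 8 (size 8, align 8) → ends 16
z at 16 (size 72, align 8) → ends 88
cooldown at 88 (size 8, align 8) → ends 96
team at 96 (size 24, align 8) → ends 120
within Point: lock at 4
96 + 4 = 100

100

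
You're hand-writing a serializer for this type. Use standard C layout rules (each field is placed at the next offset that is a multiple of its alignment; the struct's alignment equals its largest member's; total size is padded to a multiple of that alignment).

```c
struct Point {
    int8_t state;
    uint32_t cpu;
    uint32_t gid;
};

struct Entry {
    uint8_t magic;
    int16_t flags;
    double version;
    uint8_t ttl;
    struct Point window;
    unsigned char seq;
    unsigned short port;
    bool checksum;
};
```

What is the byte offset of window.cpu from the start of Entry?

24

Point: @0: state [1B, align 1] → 1; +3 pad (align 4); @4: cpu [4B, align 4] → 8; @8: gid [4B, align 4] → 12; size 12, align 4
@0: magic [1B, align 1] → 1
+1 pad (align 2)
@2: flags [2B, align 2] → 4
+4 pad (align 8)
@8: version [8B, align 8] → 16
@16: ttl [1B, align 1] → 17
+3 pad (align 4)
@20: window [12B, align 4] → 32
within Point: cpu at 4
20 + 4 = 24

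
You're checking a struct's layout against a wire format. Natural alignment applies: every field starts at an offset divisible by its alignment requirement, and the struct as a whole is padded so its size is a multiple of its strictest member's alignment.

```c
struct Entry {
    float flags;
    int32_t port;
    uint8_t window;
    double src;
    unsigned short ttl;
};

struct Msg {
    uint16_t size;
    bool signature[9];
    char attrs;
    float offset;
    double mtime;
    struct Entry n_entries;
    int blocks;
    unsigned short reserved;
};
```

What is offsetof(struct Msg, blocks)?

56

Entry: 0..4  flags  (4B, 4-aligned); 4..8  port  (4B, 4-aligned); 8..9  window  (1B, 1-aligned); 9..16  -- padding (7B); 16..24  src  (8B, 8-aligned); 24..26  ttl  (2B, 2-aligned); 26..32  -- tail padding (6B); sizeof = 32, alignof = 8
0..2  size  (2B, 2-aligned)
2..11  signature  (9B, 1-aligned)
11..12  attrs  (1B, 1-aligned)
12..16  offset  (4B, 4-aligned)
16..24  mtime  (8B, 8-aligned)
24..56  n_entries  (32B, 8-aligned)
56..60  blocks  (4B, 4-aligned)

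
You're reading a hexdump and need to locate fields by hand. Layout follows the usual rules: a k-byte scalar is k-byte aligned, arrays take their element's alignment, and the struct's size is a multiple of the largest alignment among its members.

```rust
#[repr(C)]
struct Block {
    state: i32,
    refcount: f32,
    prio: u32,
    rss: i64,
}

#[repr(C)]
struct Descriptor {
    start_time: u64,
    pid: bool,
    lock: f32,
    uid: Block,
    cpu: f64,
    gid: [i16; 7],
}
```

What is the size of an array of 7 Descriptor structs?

Block: state at 0 (size 4, align 4) → ends 4; refcount at 4 (size 4, align 4) → ends 8; prio at 8 (size 4, align 4) → ends 12; pad 4 to align 8 for rss; rss at 16 (size 8, align 8) → ends 24; total 24 bytes, alignment 8
start_time at 0 (size 8, align 8) → ends 8
pid at 8 (size 1, align 1) → ends 9
pad 3 to align 4 for lock
lock at 12 (size 4, align 4) → ends 16
uid at 16 (size 24, align 8) → ends 40
cpu at 40 (size 8, align 8) → ends 48
gid at 48 (size 14, align 2) → ends 62
tail pad 2 to reach multiple of 8
total 64 bytes, alignment 8
array of 7: 7 × 64 = 448

448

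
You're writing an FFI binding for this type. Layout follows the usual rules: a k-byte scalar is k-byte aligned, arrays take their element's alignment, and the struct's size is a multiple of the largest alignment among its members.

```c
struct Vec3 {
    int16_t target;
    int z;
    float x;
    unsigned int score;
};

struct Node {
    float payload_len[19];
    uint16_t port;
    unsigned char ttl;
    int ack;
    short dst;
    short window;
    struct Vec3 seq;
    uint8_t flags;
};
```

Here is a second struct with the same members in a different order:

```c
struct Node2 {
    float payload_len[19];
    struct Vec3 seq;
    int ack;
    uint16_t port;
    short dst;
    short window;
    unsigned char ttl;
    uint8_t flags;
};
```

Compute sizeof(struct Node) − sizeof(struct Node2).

4

Vec3: @0: target [2B, align 2] → 2; +2 pad (align 4); @4: z [4B, align 4] → 8; @8: x [4B, align 4] → 12; @12: score [4B, align 4] → 16; size 16, align 4
@0: payload_len [76B, align 4] → 76
@76: port [2B, align 2] → 78
@78: ttl [1B, align 1] → 79
+1 pad (align 4)
@80: ack [4B, align 4] → 84
@84: dst [2B, align 2] → 86
@86: window [2B, align 2] → 88
@88: seq [16B, align 4] → 104
@104: flags [1B, align 1] → 105
+3 tail pad (align 4)
size 108, align 4
— Node2 —
@0: payload_len [76B, align 4] → 76
@76: seq [16B, align 4] → 92
@92: ack [4B, align 4] → 96
@96: port [2B, align 2] → 98
@98: dst [2B, align 2] → 100
@100: window [2B, align 2] → 102
@102: ttl [1B, align 1] → 103
@103: flags [1B, align 1] → 104
size 104, align 4
108 − 104 = 4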